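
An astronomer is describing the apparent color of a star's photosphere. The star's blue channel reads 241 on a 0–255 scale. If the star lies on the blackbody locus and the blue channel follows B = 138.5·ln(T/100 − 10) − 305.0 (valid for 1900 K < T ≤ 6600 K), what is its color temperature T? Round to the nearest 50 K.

ln(t − 10) = (241 + 305.0) / 138.5 = 3.9422.
t − 10 = e^3.9422 = 51.534, so t = 61.534.
T = 100·t = 6153 K → 6150 K to the nearest 50 K.

6150 K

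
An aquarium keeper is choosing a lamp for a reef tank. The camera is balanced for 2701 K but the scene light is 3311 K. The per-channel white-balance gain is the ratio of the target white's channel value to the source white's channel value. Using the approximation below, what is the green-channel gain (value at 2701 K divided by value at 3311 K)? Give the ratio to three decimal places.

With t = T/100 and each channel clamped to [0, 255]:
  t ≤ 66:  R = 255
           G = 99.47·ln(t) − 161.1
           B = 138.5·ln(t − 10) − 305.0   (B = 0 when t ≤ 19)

At 3311 K (t = 33.11):
  G = 99.47·ln 33.11 − 161.1 = 99.47·3.4998 − 161.1 = 187.029.
At 2701 K (t = 27.01):
  G = 99.47·ln 27.01 − 161.1 = 99.47·3.2962 − 161.1 = 166.774.
Gain = 166.774 / 187.029 = 0.8917 → 0.892.

0.892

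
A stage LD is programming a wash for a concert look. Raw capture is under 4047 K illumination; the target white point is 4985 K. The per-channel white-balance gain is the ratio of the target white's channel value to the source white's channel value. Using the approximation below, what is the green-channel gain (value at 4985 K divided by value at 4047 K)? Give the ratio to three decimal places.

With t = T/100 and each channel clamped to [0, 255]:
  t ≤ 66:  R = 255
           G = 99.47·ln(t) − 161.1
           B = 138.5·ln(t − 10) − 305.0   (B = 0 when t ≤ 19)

At 4047 K (t = 40.47):
  G = 99.47·ln 40.47 − 161.1 = 99.47·3.7006 − 161.1 = 206.995.
At 4985 K (t = 49.85):
  G = 99.47·ln 49.85 − 161.1 = 99.47·3.9090 − 161.1 = 227.730.
Gain = 227.730 / 206.995 = 1.1002 → 1.100.

1.100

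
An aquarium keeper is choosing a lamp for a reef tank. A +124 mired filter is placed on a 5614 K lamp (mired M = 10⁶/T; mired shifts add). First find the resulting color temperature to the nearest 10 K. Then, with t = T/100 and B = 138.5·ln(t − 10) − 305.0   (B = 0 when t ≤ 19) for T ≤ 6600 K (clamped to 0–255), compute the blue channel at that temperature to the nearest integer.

130

M_in = 10⁶/5614 = 178.13; M_out = 178.13 + (+124) = 302.13.
T_out = 10⁶/302.13 = 3309.9 K → 3310 K; t = 33.1.
B = 138.5·ln(33.1 − 10) − 305.0 = 138.5·ln 23.1 − 305.0 = 138.5·3.1398 − 305.0 = 129.867.
Rounded: 130.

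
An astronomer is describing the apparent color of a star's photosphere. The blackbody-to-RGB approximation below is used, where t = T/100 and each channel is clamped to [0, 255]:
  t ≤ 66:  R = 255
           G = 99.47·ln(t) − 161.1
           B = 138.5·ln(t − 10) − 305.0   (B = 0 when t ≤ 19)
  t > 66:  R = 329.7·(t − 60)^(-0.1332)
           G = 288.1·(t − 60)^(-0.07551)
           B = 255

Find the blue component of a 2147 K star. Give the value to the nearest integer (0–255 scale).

33

t = 2147/100 = 21.47; the t ≤ 66 branch applies.
B = 138.5·ln(21.47 − 10) − 305.0 = 138.5·ln 11.47 − 305.0 = 138.5·2.4397 − 305.0 = 32.903.
Rounded: 33.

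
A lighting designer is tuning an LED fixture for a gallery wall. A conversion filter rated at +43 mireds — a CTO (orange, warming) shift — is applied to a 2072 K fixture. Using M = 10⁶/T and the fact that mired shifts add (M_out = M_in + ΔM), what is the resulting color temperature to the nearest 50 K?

1900 K

M_in = 10⁶/2072 = 482.63 mireds.
M_out = 482.63 + (+43) = 525.63 mireds.
T_out = 10⁶/525.63 = 1902.5 K → 1900 K.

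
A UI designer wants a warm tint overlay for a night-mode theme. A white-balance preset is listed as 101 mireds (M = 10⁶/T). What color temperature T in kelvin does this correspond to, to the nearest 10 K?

9900 K

T = 10⁶ / 101 = 9900.99 K → 9900 K.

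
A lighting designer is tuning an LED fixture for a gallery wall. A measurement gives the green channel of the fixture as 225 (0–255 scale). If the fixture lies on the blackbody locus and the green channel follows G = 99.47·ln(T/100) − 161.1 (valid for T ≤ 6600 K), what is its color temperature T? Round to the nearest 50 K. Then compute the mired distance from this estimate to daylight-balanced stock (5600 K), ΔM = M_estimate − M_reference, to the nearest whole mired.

+28 mireds

ln t = (225 + 161.1) / 99.47 = 3.8816.
t = e^3.8816 = 48.500.
T = 100·t = 4850 K → 4850 K to the nearest 50 K.
M_estimate = 10⁶/4850 = 206.19; M_reference = 10⁶/5600 = 178.57.
ΔM = 206.19 − 178.57 = 27.61 → +28 mireds.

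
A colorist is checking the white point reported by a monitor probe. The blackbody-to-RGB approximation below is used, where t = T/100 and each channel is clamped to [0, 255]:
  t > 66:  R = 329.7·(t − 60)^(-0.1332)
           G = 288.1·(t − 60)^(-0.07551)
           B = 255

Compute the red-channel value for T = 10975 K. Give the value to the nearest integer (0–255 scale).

196

t = 10975/100 = 109.75; the t > 66 branch applies.
R = 329.7·(109.75 − 60)^(-0.1332) = 329.7·49.75^(-0.1332) = 329.7·0.59427 = 195.932.
Rounded: 196.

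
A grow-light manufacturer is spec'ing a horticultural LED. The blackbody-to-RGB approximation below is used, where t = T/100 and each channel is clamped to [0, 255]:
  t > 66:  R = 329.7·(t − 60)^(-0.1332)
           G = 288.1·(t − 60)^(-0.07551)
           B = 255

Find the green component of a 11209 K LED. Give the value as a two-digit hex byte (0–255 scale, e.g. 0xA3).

0xD6

t = 11209/100 = 112.09; the t > 66 branch applies.
G = 288.1·(112.09 − 60)^(-0.07551) = 288.1·52.09^(-0.07551) = 288.1·0.74194 = 213.752.
Rounded: 214; in hex, 0xD6.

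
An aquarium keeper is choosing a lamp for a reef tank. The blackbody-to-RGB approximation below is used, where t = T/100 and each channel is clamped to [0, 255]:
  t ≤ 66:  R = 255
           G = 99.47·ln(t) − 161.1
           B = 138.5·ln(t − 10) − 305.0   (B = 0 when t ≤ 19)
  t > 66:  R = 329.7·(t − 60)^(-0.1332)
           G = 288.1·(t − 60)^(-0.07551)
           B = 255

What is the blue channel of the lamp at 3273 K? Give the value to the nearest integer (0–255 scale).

t = 3273/100 = 32.73; the t ≤ 66 branch applies.
B = 138.5·ln(32.73 − 10) − 305.0 = 138.5·ln 22.73 − 305.0 = 138.5·3.1237 − 305.0 = 127.630.
Rounded: 128.

128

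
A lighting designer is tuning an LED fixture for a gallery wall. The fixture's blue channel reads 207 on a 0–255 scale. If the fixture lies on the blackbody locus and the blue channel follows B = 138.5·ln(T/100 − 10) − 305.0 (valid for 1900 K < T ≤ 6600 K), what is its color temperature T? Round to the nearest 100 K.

ln(t − 10) = (207 + 305.0) / 138.5 = 3.6968.
t − 10 = e^3.6968 = 40.316, so t = 50.316.
T = 100·t = 5032 K → 5000 K to the nearest 100 K.

5000 K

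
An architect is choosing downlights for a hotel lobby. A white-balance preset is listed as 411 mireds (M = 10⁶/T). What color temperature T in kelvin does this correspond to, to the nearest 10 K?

T = 10⁶ / 411 = 2433.09 K → 2430 K.

2430 K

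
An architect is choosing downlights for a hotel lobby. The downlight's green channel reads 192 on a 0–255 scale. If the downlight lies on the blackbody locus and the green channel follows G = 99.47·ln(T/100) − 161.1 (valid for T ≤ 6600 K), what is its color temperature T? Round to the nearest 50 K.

ln t = (192 + 161.1) / 99.47 = 3.5498.
t = e^3.5498 = 34.807.
T = 100·t = 3481 K → 3500 K to the nearest 50 K.

3500 K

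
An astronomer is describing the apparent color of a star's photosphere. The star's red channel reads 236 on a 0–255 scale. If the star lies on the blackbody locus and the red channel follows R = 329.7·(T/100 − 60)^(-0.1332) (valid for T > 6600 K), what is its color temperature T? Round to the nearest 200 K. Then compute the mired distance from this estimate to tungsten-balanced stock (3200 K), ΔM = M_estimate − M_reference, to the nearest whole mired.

(t − 60)^(-0.1332) = 236/329.7 = 0.71580.
t − 60 = 0.71580^(1/-0.1332) = 0.71580^(-7.508) = 12.307, so t = 72.307.
T = 100·t = 7231 K → 7200 K to the nearest 200 K.
M_estimate = 10⁶/7200 = 138.89; M_reference = 10⁶/3200 = 312.50.
ΔM = 138.89 − 312.50 = -173.61 → -174 mireds.

-174 mireds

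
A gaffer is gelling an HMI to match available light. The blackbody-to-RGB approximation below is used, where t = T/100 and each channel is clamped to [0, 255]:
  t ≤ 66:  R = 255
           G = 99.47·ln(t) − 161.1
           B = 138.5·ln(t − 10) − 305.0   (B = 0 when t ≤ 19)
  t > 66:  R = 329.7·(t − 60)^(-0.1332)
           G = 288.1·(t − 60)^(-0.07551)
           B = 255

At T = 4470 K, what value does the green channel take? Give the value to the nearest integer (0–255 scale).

217

t = 4470/100 = 44.7; the t ≤ 66 branch applies.
G = 99.47·ln 44.7 − 161.1 = 99.47·3.8000 − 161.1 = 216.883.
Rounded: 217.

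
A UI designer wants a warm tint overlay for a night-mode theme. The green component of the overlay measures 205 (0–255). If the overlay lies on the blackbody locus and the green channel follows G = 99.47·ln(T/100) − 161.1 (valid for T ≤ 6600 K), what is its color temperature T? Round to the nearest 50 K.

ln t = (205 + 161.1) / 99.47 = 3.6805.
t = e^3.6805 = 39.666.
T = 100·t = 3967 K → 3950 K to the nearest 50 K.

3950 K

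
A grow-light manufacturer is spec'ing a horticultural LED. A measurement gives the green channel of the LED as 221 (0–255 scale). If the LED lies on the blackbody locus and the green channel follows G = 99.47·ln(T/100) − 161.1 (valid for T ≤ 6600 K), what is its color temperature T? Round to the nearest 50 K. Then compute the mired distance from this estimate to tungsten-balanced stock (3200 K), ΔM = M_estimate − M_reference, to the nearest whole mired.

-97 mireds

ln t = (221 + 161.1) / 99.47 = 3.8414.
t = e^3.8414 = 46.589.
T = 100·t = 4659 K → 4650 K to the nearest 50 K.
M_estimate = 10⁶/4650 = 215.05; M_reference = 10⁶/3200 = 312.50.
ΔM = 215.05 − 312.50 = -97.45 → -97 mireds.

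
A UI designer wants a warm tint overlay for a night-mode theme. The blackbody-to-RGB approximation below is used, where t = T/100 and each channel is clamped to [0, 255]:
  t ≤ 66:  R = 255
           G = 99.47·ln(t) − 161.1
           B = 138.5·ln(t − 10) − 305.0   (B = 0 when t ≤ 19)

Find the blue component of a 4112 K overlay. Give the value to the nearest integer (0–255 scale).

171

t = 4112/100 = 41.12; the t ≤ 66 branch applies.
B = 138.5·ln(41.12 − 10) − 305.0 = 138.5·ln 31.12 − 305.0 = 138.5·3.4379 − 305.0 = 171.142.
Rounded: 171.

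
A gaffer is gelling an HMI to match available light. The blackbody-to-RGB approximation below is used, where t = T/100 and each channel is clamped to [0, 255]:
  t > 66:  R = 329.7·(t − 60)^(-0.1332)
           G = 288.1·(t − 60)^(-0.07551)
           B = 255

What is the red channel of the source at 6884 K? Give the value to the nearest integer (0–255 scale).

247

t = 6884/100 = 68.84; the t > 66 branch applies.
R = 329.7·(68.84 − 60)^(-0.1332) = 329.7·8.84^(-0.1332) = 329.7·0.74805 = 246.633.
Rounded: 247.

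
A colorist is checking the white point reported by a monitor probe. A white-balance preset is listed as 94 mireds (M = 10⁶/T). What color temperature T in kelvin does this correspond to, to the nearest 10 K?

10640 K

T = 10⁶ / 94 = 10638.30 K → 10640 K.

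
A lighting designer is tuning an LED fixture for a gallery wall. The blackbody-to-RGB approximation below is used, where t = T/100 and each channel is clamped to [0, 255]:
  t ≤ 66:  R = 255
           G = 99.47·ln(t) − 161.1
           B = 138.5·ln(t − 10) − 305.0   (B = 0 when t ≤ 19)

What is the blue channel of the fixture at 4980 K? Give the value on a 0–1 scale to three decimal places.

t = 4980/100 = 49.8; the t ≤ 66 branch applies.
B = 138.5·ln(49.8 − 10) − 305.0 = 138.5·ln 39.8 − 305.0 = 138.5·3.6839 − 305.0 = 205.216.
On a 0–1 scale: 205.216/255 = 0.8048 → 0.805.

0.805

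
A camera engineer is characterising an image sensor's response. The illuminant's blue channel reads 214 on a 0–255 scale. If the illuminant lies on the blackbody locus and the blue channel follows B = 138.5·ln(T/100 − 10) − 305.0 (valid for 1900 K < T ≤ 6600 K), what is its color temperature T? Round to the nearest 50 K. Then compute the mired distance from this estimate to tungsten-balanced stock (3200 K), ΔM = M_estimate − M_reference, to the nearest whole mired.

ln(t − 10) = (214 + 305.0) / 138.5 = 3.7473.
t − 10 = e^3.7473 = 42.406, so t = 52.406.
T = 100·t = 5241 K → 5250 K to the nearest 50 K.
M_estimate = 10⁶/5250 = 190.48; M_reference = 10⁶/3200 = 312.50.
ΔM = 190.48 − 312.50 = -122.02 → -122 mireds.

-122 mireds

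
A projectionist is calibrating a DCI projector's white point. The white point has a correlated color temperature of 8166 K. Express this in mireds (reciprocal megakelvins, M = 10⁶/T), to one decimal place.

122.5 mireds

M = 10⁶ / 8166 = 122.459 → 122.5 mireds.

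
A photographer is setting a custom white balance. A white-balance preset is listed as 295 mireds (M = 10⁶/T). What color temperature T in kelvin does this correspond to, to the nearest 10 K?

T = 10⁶ / 295 = 3389.83 K → 3390 K.

3390 K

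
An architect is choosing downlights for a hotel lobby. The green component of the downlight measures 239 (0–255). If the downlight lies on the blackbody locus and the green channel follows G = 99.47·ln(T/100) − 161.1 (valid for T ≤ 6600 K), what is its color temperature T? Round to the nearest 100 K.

5600 K

ln t = (239 + 161.1) / 99.47 = 4.0223.
t = e^4.0223 = 55.830.
T = 100·t = 5583 K → 5600 K to the nearest 100 K.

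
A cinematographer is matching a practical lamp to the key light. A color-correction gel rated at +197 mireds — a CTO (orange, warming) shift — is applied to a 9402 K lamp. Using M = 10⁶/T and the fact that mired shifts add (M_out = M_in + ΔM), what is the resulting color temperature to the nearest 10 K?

M_in = 10⁶/9402 = 106.36 mireds.
M_out = 106.36 + (+197) = 303.36 mireds.
T_out = 10⁶/303.36 = 3296.4 K → 3300 K.

3300 K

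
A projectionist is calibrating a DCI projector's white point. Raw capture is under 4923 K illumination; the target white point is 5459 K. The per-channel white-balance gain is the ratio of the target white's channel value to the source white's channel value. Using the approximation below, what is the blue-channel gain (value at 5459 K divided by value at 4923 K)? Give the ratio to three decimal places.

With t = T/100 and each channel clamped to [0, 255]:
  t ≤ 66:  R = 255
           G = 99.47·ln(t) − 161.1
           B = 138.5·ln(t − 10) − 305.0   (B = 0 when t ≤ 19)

At 4923 K (t = 49.23):
  B = 138.5·ln(49.23 − 10) − 305.0 = 138.5·ln 39.23 − 305.0 = 138.5·3.6694 − 305.0 = 203.218.
At 5459 K (t = 54.59):
  B = 138.5·ln(54.59 − 10) − 305.0 = 138.5·ln 44.59 − 305.0 = 138.5·3.7975 − 305.0 = 220.955.
Gain = 220.955 / 203.218 = 1.0873 → 1.087.

1.087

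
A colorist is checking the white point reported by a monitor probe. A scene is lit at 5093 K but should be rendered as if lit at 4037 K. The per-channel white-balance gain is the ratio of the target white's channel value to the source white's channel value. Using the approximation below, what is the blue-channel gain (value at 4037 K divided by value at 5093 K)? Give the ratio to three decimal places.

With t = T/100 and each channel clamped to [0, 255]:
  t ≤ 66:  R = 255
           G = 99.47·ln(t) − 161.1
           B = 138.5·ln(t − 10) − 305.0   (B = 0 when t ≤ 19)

At 5093 K (t = 50.93):
  B = 138.5·ln(50.93 − 10) − 305.0 = 138.5·ln 40.93 − 305.0 = 138.5·3.7119 − 305.0 = 209.093.
At 4037 K (t = 40.37):
  B = 138.5·ln(40.37 − 10) − 305.0 = 138.5·ln 30.37 − 305.0 = 138.5·3.4135 − 305.0 = 167.764.
Gain = 167.764 / 209.093 = 0.8023 → 0.802.

0.802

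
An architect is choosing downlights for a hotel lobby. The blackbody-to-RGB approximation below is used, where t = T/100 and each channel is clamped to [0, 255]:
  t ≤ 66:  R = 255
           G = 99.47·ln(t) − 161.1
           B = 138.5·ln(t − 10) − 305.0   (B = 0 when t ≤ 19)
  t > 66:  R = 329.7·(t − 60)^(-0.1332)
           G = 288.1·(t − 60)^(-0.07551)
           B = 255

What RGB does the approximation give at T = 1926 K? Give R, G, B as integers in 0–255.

R=255, G=133, B=3

t = 1926/100 = 19.26; the t ≤ 66 branch applies.
R = 255 by definition for t ≤ 66.
G = 99.47·ln 19.26 − 161.1 = 99.47·2.9580 − 161.1 = 133.135.
B = 138.5·ln(19.26 − 10) − 305.0 = 138.5·ln 9.26 − 305.0 = 138.5·2.2257 − 305.0 = 3.260.
Rounded: (255, 133, 3).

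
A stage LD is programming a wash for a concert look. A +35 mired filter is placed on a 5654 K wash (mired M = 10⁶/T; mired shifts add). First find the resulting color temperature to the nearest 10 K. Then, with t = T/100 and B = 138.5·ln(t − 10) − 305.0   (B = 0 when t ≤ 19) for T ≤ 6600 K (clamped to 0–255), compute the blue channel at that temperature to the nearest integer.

M_in = 10⁶/5654 = 176.87; M_out = 176.87 + (+35) = 211.87.
T_out = 10⁶/211.87 = 4720.0 K → 4720 K; t = 47.2.
B = 138.5·ln(47.2 − 10) − 305.0 = 138.5·ln 37.2 − 305.0 = 138.5·3.6163 − 305.0 = 195.859.
Rounded: 196.

196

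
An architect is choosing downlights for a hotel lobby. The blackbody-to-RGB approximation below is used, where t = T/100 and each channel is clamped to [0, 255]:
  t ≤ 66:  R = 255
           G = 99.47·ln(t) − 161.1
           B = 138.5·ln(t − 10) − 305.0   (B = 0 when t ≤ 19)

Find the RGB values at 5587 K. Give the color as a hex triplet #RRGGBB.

t = 5587/100 = 55.87; the t ≤ 66 branch applies.
R = 255 by definition for t ≤ 66.
G = 99.47·ln 55.87 − 161.1 = 99.47·4.0230 − 161.1 = 239.071.
B = 138.5·ln(55.87 − 10) − 305.0 = 138.5·ln 45.87 − 305.0 = 138.5·3.8258 − 305.0 = 224.875.
Rounded: (255, 239, 225).
In hex: #FFEFE1.

#FFEFE1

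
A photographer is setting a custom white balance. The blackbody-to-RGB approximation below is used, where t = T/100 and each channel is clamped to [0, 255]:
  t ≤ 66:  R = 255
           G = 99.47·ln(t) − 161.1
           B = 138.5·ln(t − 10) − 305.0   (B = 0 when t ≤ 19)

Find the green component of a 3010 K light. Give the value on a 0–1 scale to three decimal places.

0.696

t = 3010/100 = 30.1; the t ≤ 66 branch applies.
G = 99.47·ln 30.1 − 161.1 = 99.47·3.4045 − 161.1 = 177.548.
On a 0–1 scale: 177.548/255 = 0.6963 → 0.696.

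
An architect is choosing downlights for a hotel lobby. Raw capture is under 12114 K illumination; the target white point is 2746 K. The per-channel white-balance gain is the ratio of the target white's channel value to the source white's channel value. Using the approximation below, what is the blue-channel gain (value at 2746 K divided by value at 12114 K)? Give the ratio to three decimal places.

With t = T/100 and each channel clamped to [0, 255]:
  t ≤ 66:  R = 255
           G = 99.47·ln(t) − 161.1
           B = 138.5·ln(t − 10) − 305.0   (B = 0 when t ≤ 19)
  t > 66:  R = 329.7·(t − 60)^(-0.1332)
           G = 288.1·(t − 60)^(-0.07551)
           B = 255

At 12114 K (t = 121.14):
  B = 255 by definition for t > 66.
At 2746 K (t = 27.46):
  B = 138.5·ln(27.46 − 10) − 305.0 = 138.5·ln 17.46 − 305.0 = 138.5·2.8599 − 305.0 = 91.098.
Gain = 91.098 / 255.000 = 0.3572 → 0.357.

0.357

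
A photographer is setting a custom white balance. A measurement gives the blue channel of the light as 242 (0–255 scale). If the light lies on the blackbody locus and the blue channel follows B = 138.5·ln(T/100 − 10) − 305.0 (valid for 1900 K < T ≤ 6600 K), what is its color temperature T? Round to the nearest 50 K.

6200 K

ln(t − 10) = (242 + 305.0) / 138.5 = 3.9495.
t − 10 = e^3.9495 = 51.907, so t = 61.907.
T = 100·t = 6191 K → 6200 K to the nearest 50 K.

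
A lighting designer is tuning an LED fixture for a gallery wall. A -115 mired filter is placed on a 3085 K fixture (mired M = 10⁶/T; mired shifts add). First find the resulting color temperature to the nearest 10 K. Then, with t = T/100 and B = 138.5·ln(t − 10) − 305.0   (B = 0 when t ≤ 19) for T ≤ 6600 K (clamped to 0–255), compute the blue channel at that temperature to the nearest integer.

198

M_in = 10⁶/3085 = 324.15; M_out = 324.15 + (-115) = 209.15.
T_out = 10⁶/209.15 = 4781.3 K → 4780 K; t = 47.8.
B = 138.5·ln(47.8 − 10) − 305.0 = 138.5·ln 37.8 − 305.0 = 138.5·3.6323 − 305.0 = 198.075.
Rounded: 198.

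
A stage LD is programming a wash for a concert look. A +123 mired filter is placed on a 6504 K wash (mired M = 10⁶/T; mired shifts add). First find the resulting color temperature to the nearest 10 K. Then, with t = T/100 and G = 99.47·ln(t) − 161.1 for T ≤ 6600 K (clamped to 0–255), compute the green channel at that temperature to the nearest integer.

M_in = 10⁶/6504 = 153.75; M_out = 153.75 + (+123) = 276.75.
T_out = 10⁶/276.75 = 3613.3 K → 3610 K; t = 36.1.
G = 99.47·ln 36.1 − 161.1 = 99.47·3.5863 − 161.1 = 195.629.
Rounded: 196.

196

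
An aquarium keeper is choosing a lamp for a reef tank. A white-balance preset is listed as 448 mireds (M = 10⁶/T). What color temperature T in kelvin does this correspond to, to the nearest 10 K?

T = 10⁶ / 448 = 2232.14 K → 2230 K.

2230 K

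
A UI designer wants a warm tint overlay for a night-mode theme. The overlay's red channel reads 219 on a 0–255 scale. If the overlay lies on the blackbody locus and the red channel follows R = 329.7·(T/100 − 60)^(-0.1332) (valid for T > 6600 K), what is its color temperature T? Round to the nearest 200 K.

(t − 60)^(-0.1332) = 219/329.7 = 0.66424.
t − 60 = 0.66424^(1/-0.1332) = 0.66424^(-7.508) = 21.572, so t = 81.572.
T = 100·t = 8157 K → 8200 K to the nearest 200 K.

8200 K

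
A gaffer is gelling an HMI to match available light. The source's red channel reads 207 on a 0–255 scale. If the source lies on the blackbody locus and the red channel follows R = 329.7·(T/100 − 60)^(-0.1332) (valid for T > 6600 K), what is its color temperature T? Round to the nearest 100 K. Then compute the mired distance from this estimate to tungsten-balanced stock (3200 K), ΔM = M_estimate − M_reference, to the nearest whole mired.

-205 mireds

(t − 60)^(-0.1332) = 207/329.7 = 0.62784.
t − 60 = 0.62784^(1/-0.1332) = 0.62784^(-7.508) = 32.933, so t = 92.933.
T = 100·t = 9293 K → 9300 K to the nearest 100 K.
M_estimate = 10⁶/9300 = 107.53; M_reference = 10⁶/3200 = 312.50.
ΔM = 107.53 − 312.50 = -204.97 → -205 mireds.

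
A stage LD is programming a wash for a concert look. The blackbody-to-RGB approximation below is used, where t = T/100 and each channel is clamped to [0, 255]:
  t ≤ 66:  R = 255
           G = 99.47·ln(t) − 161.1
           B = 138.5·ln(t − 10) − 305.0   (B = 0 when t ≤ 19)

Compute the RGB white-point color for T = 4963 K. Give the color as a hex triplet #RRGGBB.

#FFE3CD

t = 4963/100 = 49.63; the t ≤ 66 branch applies.
R = 255 by definition for t ≤ 66.
G = 99.47·ln 49.63 − 161.1 = 99.47·3.9046 − 161.1 = 227.290.
B = 138.5·ln(49.63 − 10) − 305.0 = 138.5·ln 39.63 − 305.0 = 138.5·3.6796 − 305.0 = 204.623.
Rounded: (255, 227, 205).
In hex: #FFE3CD.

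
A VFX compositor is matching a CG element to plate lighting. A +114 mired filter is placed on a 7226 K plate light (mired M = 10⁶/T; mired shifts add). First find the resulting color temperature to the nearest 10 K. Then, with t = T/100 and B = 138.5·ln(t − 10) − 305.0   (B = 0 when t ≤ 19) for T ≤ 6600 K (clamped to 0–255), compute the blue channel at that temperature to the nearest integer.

M_in = 10⁶/7226 = 138.39; M_out = 138.39 + (+114) = 252.39.
T_out = 10⁶/252.39 = 3962.1 K → 3960 K; t = 39.6.
B = 138.5·ln(39.6 − 10) − 305.0 = 138.5·ln 29.6 − 305.0 = 138.5·3.3878 − 305.0 = 164.207.
Rounded: 164.

164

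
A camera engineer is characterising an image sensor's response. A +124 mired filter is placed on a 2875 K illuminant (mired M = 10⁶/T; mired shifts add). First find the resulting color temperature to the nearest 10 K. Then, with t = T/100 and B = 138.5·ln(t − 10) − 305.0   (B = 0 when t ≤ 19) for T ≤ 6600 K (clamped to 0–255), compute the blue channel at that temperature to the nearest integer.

30

M_in = 10⁶/2875 = 347.83; M_out = 347.83 + (+124) = 471.83.
T_out = 10⁶/471.83 = 2119.4 K → 2120 K; t = 21.2.
B = 138.5·ln(21.2 − 10) − 305.0 = 138.5·ln 11.2 − 305.0 = 138.5·2.4159 − 305.0 = 29.604.
Rounded: 30.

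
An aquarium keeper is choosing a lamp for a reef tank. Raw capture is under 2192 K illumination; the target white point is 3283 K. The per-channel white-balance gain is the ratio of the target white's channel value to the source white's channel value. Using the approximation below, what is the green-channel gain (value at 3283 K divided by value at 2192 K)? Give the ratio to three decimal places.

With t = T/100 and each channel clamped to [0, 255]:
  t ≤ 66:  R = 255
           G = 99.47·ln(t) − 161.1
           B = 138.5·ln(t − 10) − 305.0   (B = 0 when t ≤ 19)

1.275

At 2192 K (t = 21.92):
  G = 99.47·ln 21.92 − 161.1 = 99.47·3.0874 − 161.1 = 146.004.
At 3283 K (t = 32.83):
  G = 99.47·ln 32.83 − 161.1 = 99.47·3.4913 − 161.1 = 186.184.
Gain = 186.184 / 146.004 = 1.2752 → 1.275.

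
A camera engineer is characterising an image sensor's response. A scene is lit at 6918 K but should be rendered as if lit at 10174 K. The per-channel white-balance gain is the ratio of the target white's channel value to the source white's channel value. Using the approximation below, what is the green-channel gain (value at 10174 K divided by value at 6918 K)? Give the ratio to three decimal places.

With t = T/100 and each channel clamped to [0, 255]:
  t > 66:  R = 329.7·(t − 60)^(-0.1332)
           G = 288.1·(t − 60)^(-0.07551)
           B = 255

0.892

At 6918 K (t = 69.18):
  G = 288.1·(69.18 − 60)^(-0.07551) = 288.1·9.18^(-0.07551) = 288.1·0.84585 = 243.691.
At 10174 K (t = 101.74):
  G = 288.1·(101.74 − 60)^(-0.07551) = 288.1·41.74^(-0.07551) = 288.1·0.75445 = 217.358.
Gain = 217.358 / 243.691 = 0.8919 → 0.892.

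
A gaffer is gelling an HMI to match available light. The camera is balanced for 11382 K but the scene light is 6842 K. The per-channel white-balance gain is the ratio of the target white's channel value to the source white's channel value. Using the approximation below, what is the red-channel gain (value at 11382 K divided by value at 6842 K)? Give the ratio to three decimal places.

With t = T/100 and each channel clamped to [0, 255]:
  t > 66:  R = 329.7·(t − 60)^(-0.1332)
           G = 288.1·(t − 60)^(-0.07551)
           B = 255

0.781

At 6842 K (t = 68.42):
  R = 329.7·(68.42 − 60)^(-0.1332) = 329.7·8.42^(-0.1332) = 329.7·0.75292 = 248.237.
At 11382 K (t = 113.82):
  R = 329.7·(113.82 − 60)^(-0.1332) = 329.7·53.82^(-0.1332) = 329.7·0.58808 = 193.891.
Gain = 193.891 / 248.237 = 0.7811 → 0.781.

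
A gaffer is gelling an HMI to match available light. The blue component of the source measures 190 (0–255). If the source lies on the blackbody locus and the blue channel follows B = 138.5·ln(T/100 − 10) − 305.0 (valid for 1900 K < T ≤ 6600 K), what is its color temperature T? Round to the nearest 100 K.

ln(t − 10) = (190 + 305.0) / 138.5 = 3.5740.
t − 10 = e^3.5740 = 35.659, so t = 45.659.
T = 100·t = 4566 K → 4600 K to the nearest 100 K.

4600 K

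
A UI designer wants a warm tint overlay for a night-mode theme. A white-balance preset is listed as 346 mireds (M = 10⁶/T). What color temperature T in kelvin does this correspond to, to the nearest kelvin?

2890 K

T = 10⁶ / 346 = 2890.17 K → 2890 K.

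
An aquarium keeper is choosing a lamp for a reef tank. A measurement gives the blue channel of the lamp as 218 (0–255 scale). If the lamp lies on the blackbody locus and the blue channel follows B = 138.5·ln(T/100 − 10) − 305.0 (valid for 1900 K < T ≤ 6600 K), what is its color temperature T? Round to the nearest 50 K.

5350 K

ln(t − 10) = (218 + 305.0) / 138.5 = 3.7762.
t − 10 = e^3.7762 = 43.649, so t = 53.649.
T = 100·t = 5365 K → 5350 K to the nearest 50 K.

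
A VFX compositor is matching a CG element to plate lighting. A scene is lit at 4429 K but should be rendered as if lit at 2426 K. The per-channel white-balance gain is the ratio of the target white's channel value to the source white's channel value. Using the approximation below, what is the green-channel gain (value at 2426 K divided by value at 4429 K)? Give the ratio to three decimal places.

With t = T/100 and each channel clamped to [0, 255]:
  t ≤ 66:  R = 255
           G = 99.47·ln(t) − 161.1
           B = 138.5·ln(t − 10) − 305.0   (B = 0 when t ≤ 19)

At 4429 K (t = 44.29):
  G = 99.47·ln 44.29 − 161.1 = 99.47·3.7908 − 161.1 = 215.967.
At 2426 K (t = 24.26):
  G = 99.47·ln 24.26 − 161.1 = 99.47·3.1888 − 161.1 = 156.093.
Gain = 156.093 / 215.967 = 0.7228 → 0.723.

0.723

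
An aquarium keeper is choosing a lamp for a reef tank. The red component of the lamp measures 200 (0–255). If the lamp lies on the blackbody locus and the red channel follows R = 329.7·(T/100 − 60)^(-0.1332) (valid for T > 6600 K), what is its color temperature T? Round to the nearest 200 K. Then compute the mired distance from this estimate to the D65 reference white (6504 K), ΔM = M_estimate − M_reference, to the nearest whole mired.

-56 mireds

(t − 60)^(-0.1332) = 200/329.7 = 0.60661.
t − 60 = 0.60661^(1/-0.1332) = 0.60661^(-7.508) = 42.638, so t = 102.638.
T = 100·t = 10264 K → 10200 K to the nearest 200 K.
M_estimate = 10⁶/10200 = 98.04; M_reference = 10⁶/6504 = 153.75.
ΔM = 98.04 − 153.75 = -55.71 → -56 mireds.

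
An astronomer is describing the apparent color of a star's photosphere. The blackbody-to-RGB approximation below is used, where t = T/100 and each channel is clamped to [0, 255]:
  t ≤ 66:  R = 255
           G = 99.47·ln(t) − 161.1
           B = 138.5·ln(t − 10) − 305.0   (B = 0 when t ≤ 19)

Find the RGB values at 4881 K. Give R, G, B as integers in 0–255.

R=255, G=226, B=202

t = 4881/100 = 48.81; the t ≤ 66 branch applies.
R = 255 by definition for t ≤ 66.
G = 99.47·ln 48.81 − 161.1 = 99.47·3.8879 − 161.1 = 225.633.
B = 138.5·ln(48.81 − 10) − 305.0 = 138.5·ln 38.81 − 305.0 = 138.5·3.6587 − 305.0 = 201.727.
Rounded: (255, 226, 202).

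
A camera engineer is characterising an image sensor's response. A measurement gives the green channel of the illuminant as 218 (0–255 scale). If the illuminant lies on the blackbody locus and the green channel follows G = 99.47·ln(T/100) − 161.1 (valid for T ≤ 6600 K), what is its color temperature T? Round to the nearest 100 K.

4500 K

ln t = (218 + 161.1) / 99.47 = 3.8112.
t = e^3.8112 = 45.205.
T = 100·t = 4520 K → 4500 K to the nearest 100 K.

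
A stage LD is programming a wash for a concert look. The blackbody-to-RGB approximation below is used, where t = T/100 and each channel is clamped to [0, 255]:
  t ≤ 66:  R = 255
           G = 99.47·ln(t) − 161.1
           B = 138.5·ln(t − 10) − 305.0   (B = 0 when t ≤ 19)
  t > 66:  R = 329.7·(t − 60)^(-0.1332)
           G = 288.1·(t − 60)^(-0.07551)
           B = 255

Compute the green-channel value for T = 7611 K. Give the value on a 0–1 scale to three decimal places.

0.916

t = 7611/100 = 76.11; the t > 66 branch applies.
G = 288.1·(76.11 − 60)^(-0.07551) = 288.1·16.11^(-0.07551) = 288.1·0.81069 = 233.558.
On a 0–1 scale: 233.558/255 = 0.9159 → 0.916.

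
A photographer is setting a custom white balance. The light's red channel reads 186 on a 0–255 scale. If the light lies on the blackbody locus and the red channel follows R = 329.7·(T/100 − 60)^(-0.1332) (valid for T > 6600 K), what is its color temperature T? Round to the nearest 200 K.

13400 K

(t − 60)^(-0.1332) = 186/329.7 = 0.56415.
t − 60 = 0.56415^(1/-0.1332) = 0.56415^(-7.508) = 73.521, so t = 133.521.
T = 100·t = 13352 K → 13400 K to the nearest 200 K.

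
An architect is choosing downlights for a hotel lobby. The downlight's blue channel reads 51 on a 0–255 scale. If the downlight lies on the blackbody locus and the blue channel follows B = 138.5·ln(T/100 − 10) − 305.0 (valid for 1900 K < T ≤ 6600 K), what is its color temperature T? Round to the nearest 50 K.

ln(t − 10) = (51 + 305.0) / 138.5 = 2.5704.
t − 10 = e^2.5704 = 13.071, so t = 23.071.
T = 100·t = 2307 K → 2300 K to the nearest 50 K.

2300 K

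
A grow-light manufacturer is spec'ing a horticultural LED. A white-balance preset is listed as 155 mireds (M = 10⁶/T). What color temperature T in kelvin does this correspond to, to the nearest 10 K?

T = 10⁶ / 155 = 6451.61 K → 6450 K.

6450 K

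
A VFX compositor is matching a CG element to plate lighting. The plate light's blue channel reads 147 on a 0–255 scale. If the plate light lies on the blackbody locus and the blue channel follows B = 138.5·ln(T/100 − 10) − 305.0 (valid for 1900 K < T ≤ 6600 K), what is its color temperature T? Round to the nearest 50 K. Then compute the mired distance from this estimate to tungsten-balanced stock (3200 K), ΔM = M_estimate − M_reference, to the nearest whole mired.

-35 mireds

ln(t − 10) = (147 + 305.0) / 138.5 = 3.2635.
t − 10 = e^3.2635 = 26.142, so t = 36.142.
T = 100·t = 3614 K → 3600 K to the nearest 50 K.
M_estimate = 10⁶/3600 = 277.78; M_reference = 10⁶/3200 = 312.50.
ΔM = 277.78 − 312.50 = -34.72 → -35 mireds.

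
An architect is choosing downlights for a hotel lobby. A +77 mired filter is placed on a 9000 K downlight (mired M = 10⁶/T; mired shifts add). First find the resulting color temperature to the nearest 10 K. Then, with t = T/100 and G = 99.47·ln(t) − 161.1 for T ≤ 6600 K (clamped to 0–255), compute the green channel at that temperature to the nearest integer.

234

M_in = 10⁶/9000 = 111.11; M_out = 111.11 + (+77) = 188.11.
T_out = 10⁶/188.11 = 5316.0 K → 5320 K; t = 53.2.
G = 99.47·ln 53.2 − 161.1 = 99.47·3.9741 − 161.1 = 234.200.
Rounded: 234.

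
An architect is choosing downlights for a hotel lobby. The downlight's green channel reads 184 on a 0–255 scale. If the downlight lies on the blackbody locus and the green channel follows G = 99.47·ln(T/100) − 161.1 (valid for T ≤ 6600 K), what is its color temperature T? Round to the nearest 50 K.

ln t = (184 + 161.1) / 99.47 = 3.4694.
t = e^3.4694 = 32.117.
T = 100·t = 3212 K → 3200 K to the nearest 50 K.

3200 K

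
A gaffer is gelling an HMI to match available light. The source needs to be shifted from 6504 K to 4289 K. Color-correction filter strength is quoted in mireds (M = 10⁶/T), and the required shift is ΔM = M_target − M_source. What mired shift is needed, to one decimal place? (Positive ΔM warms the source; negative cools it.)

+79.4 mireds

M_source = 10⁶/6504 = 153.752; M_target = 10⁶/4289 = 233.155.
ΔM = 233.155 − 153.752 = 79.403 → +79.4 mireds, a warming shift.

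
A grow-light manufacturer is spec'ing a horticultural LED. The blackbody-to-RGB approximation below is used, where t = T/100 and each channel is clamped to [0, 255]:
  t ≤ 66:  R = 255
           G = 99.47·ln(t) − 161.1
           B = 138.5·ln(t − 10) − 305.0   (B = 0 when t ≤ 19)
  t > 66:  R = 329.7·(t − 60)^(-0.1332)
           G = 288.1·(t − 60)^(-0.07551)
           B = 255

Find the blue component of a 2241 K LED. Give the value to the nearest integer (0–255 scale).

44

t = 2241/100 = 22.41; the t ≤ 66 branch applies.
B = 138.5·ln(22.41 − 10) − 305.0 = 138.5·ln 12.41 − 305.0 = 138.5·2.5185 − 305.0 = 43.813.
Rounded: 44.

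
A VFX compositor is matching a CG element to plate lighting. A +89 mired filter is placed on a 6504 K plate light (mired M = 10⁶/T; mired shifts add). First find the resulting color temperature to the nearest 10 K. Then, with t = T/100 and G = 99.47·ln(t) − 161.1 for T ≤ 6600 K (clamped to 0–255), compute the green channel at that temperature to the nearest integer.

209

M_in = 10⁶/6504 = 153.75; M_out = 153.75 + (+89) = 242.75.
T_out = 10⁶/242.75 = 4119.4 K → 4120 K; t = 41.2.
G = 99.47·ln 41.2 − 161.1 = 99.47·3.7184 − 161.1 = 208.773.
Rounded: 209.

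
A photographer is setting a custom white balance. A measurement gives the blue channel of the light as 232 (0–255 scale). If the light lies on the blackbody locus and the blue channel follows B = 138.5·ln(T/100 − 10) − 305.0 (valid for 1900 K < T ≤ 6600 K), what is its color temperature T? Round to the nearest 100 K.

5800 K

ln(t − 10) = (232 + 305.0) / 138.5 = 3.8773.
t − 10 = e^3.8773 = 48.292, so t = 58.292.
T = 100·t = 5829 K → 5800 K to the nearest 100 K.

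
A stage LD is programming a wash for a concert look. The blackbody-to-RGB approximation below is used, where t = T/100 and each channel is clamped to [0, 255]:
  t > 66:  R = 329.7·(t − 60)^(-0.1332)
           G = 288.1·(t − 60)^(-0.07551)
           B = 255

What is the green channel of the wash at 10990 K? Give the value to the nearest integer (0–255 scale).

t = 10990/100 = 109.9; the t > 66 branch applies.
G = 288.1·(109.9 − 60)^(-0.07551) = 288.1·49.9^(-0.07551) = 288.1·0.74435 = 214.447.
Rounded: 214.

214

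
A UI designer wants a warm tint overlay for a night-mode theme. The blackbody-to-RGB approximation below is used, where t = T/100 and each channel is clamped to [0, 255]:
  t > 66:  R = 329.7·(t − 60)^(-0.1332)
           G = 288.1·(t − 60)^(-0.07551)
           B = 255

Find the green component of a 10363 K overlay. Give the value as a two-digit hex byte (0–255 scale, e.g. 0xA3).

0xD9

t = 10363/100 = 103.63; the t > 66 branch applies.
G = 288.1·(103.63 − 60)^(-0.07551) = 288.1·43.63^(-0.07551) = 288.1·0.75193 = 216.632.
Rounded: 217; in hex, 0xD9.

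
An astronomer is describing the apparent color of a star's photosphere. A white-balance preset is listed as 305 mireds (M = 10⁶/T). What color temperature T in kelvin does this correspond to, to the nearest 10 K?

3280 K

T = 10⁶ / 305 = 3278.69 K → 3280 K.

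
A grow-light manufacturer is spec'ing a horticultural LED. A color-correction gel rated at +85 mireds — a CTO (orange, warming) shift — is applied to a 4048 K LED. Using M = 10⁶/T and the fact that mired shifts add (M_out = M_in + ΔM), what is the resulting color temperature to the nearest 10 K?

3010 K

M_in = 10⁶/4048 = 247.04 mireds.
M_out = 247.04 + (+85) = 332.04 mireds.
T_out = 10⁶/332.04 = 3011.7 K → 3010 K.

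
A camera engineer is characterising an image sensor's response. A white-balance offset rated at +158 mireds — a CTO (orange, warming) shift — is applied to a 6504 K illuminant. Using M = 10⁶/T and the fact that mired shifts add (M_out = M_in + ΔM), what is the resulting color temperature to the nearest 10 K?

M_in = 10⁶/6504 = 153.75 mireds.
M_out = 153.75 + (+158) = 311.75 mireds.
T_out = 10⁶/311.75 = 3207.7 K → 3210 K.

3210 K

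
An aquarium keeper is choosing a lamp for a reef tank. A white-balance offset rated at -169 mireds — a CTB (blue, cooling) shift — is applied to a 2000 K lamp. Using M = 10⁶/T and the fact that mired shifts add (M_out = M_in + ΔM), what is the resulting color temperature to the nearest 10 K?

M_in = 10⁶/2000 = 500.00 mireds.
M_out = 500.00 + (-169) = 331.00 mireds.
T_out = 10⁶/331.00 = 3021.1 K → 3020 K.

3020 K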